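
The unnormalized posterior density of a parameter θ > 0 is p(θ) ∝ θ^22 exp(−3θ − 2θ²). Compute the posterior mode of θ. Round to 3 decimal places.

ℓ'(θ) = 22/θ − 3 − 4θ. Setting this to zero and multiplying by θ: 4θ² + 3θ − 22 = 0.
θ = (−3 + √(3² + 4·4·22)) / (2·4) = (−3 + √361) / 8 = (−3 + 19)/8 = 2.
ℓ''(θ) = −22/θ² − 4 < 0, confirming a maximum.

θ̂_MAP = 2.000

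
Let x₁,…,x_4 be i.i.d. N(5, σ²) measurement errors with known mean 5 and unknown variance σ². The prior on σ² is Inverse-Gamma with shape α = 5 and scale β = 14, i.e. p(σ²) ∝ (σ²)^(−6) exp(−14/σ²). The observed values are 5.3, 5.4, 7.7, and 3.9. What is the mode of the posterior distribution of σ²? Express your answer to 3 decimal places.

Sum of squared deviations about the known mean: SS = (5.3−5)² + (5.4−5)² + (7.7−5)² + (3.9−5)² = 8.75.
The Normal likelihood contributes (σ²)^(−n/2) exp(−SS/(2σ²)), so the posterior is Inverse-Gamma(α + n/2, β + SS/2) = Inverse-Gamma(7, 18.375).
The mode of Inverse-Gamma(a, b) is b/(a+1) = 18.375/8 ≈ 2.297.

σ̂²_MAP = 2.297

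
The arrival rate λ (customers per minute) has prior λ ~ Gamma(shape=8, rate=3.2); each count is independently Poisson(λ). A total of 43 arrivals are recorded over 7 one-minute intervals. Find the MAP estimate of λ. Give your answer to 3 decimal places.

Σxᵢ = 43, n = 7.
Posterior ∝ λ^7e^(−3.2λ) · λ^43e^(−7λ) = λ^50e^(−10.2λ), i.e. Gamma(shape=51, rate=10.2).
The mode of a Gamma(a, b) with a ≥ 1 (shape–rate) is (a−1)/b = 50/10.2 ≈ 4.902.

λ̂_MAP = 4.902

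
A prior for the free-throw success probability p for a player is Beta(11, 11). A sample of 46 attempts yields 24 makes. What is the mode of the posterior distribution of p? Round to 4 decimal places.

Prior: Beta(11, 11).
Data: 24 successes in 46 trials. The binomial likelihood contributes p^24(1−p)^22, so the posterior is Beta(11+24, 11+22) = Beta(35, 33).
For Beta(a, b) with a, b > 1 the mode is (a−1)/(a+b−2) = 34/66 ≈ 0.5152.

p̂_MAP = 0.5152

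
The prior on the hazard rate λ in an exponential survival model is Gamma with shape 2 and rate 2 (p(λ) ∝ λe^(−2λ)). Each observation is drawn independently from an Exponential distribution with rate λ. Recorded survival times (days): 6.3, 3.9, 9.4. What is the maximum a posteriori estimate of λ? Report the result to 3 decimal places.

λ̂_MAP = 0.185

The Exponential(rate=λ) likelihood is ∝ λ^n e^(−λΣtᵢ). Here n = 3 and Σtᵢ = 6.3 + 3.9 + 9.4 = 19.6.
Posterior ∝ λe^(−2λ) · λ^3e^(−19.6λ) = λ^4e^(−21.6λ), i.e. Gamma(5, 21.6).
Mode = (a−1)/b = 4/21.6 ≈ 0.185.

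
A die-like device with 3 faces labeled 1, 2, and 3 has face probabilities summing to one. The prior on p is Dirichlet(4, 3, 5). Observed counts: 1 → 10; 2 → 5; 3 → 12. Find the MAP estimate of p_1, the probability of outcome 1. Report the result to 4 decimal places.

The posterior is Dirichlet(αᵢ + nᵢ) = Dirichlet(14, 8, 17).
For a Dirichlet(a₁,…,a_K) with all aᵢ > 1, the mode has j-th component (aⱼ − 1)/(Σaᵢ − K).
Here Σaᵢ = 39 and K = 3, so p_1 = (14 − 1)/(39 − 3) = 13/36 ≈ 0.3611.

MAP estimate: 0.3611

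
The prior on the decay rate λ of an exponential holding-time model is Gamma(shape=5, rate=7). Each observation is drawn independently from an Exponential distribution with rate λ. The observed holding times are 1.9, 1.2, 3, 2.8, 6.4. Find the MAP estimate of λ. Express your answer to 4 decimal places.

The Exponential(rate=λ) likelihood is ∝ λ^n e^(−λΣtᵢ). Here n = 5 and Σtᵢ = 1.9 + 1.2 + 3 + 2.8 + 6.4 = 15.3.
Posterior ∝ λ^4e^(−7λ) · λ^5e^(−15.3λ) = λ^9e^(−22.3λ), i.e. Gamma(10, 22.3).
Mode = (a−1)/b = 9/22.3 ≈ 0.4036.

λ̂_MAP = 0.4036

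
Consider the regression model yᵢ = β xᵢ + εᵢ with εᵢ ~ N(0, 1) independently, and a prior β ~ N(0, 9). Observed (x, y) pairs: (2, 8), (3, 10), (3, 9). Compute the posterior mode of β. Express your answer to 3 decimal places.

log p(β | y) = −Σ(yᵢ − βxᵢ)²/(2·1) − β²/(2·9) + const.
Setting the derivative to zero: Σxᵢ(yᵢ − βxᵢ)/1 − β/9 = 0, so β = Σxᵢyᵢ / (Σxᵢ² + σ²/τ²).
Σxᵢyᵢ = 2·8 + 3·10 + 3·9 = 73; Σxᵢ² = 22; σ²/τ² = 1/9.
β̂_MAP = 73 / (22 + 1/9) = 73/(199/9) = 657/199 ≈ 3.302.

β̂_MAP = 3.302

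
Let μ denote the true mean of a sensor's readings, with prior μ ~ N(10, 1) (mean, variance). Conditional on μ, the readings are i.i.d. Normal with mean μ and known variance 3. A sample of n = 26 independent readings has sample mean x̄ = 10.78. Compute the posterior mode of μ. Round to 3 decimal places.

μ̂_MAP = 10.699

n = 26, x̄ = 10.78.
For a Normal prior and Normal likelihood with known variance, the posterior is Normal; its mode equals its mean, the precision-weighted average.
Prior precision 1/σ₀² = 1/1 = 1; data precision n/σ² = 26/3.
μ̂ = (1·10 + (26/3)·10.78) / (1 + 26/3) = (7757/75)/(29/3) = 7757/725 ≈ 10.699.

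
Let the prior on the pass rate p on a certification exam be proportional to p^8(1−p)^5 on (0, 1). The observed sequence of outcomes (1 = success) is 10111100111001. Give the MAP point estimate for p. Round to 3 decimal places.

The prior density ∝ p^8(1−p)^5 is the kernel of Beta(9, 6).
Data: 9 successes in 14 trials (from the sequence). The binomial likelihood contributes p^9(1−p)^5, so the posterior is Beta(9+9, 6+5) = Beta(18, 11).
For Beta(a, b) with a, b > 1 the mode is (a−1)/(a+b−2) = 17/27 ≈ 0.630.

p̂_MAP = 0.630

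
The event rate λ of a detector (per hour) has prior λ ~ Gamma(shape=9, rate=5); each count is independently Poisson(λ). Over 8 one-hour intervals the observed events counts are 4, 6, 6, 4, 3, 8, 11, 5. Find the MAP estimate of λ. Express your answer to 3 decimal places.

λ̂_MAP = 4.231

Σxᵢ = 4+6+6+4+3+8+11+5 = 47, with n = 8.
Posterior ∝ λ^8e^(−5λ) · λ^47e^(−8λ) = λ^55e^(−13λ), i.e. Gamma(shape=56, rate=13).
The mode of a Gamma(a, b) with a ≥ 1 (shape–rate) is (a−1)/b = 55/13 ≈ 4.231.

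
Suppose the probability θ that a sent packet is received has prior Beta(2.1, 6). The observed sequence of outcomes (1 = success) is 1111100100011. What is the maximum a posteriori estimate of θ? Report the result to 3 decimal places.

Prior: Beta(2.1, 6).
Data: 8 successes in 13 trials (from the sequence). The binomial likelihood contributes θ^8(1−θ)^5, so the posterior is Beta(2.1+8, 6+5) = Beta(10.1, 11).
For Beta(a, b) with a, b > 1 the mode is (a−1)/(a+b−2) = 9.1/19.1 ≈ 0.476.

θ̂_MAP = 0.476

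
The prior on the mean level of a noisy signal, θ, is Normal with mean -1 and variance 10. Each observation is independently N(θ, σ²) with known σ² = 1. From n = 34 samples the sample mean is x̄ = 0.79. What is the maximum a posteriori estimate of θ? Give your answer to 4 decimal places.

θ̂_MAP = 0.7848

n = 34, x̄ = 0.79.
For a Normal prior and Normal likelihood with known variance, the posterior is Normal; its mode equals its mean, the precision-weighted average.
Prior precision 1/σ₀² = 1/10 = 0.1; data precision n/σ² = 34/1 = 34.
θ̂ = (0.1·(-1) + 34·0.79) / (0.1 + 34) = 26.76/34.1 = 1338/1705 ≈ 0.7848.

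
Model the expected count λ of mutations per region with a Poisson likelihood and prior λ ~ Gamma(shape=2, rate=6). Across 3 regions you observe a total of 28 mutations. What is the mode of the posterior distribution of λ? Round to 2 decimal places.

Σxᵢ = 28, n = 3.
Posterior ∝ λe^(−6λ) · λ^28e^(−3λ) = λ^29e^(−9λ), i.e. Gamma(shape=30, rate=9).
The mode of a Gamma(a, b) with a ≥ 1 (shape–rate) is (a−1)/b = 29/9 ≈ 3.22.

λ̂_MAP = 3.22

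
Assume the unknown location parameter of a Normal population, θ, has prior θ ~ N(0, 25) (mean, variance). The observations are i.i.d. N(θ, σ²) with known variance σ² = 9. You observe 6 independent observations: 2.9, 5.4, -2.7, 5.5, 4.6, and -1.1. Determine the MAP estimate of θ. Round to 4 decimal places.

n = 6; x̄ = (2.9 + 5.4 + (-2.7) + 5.5 + 4.6 + (-1.1))/6 = 14.6/6 = 73/30 ≈ 2.4333.
For a Normal prior and Normal likelihood with known variance, the posterior is Normal; its mode equals its mean, the precision-weighted average.
Prior precision 1/σ₀² = 1/25 = 0.04; data precision n/σ² = 6/9 = 2/3.
θ̂ = (0.04·0 + (2/3)·(73/30)) / (0.04 + 2/3) = (73/45)/(53/75) = 365/159 ≈ 2.2956.

θ̂_MAP = 2.2956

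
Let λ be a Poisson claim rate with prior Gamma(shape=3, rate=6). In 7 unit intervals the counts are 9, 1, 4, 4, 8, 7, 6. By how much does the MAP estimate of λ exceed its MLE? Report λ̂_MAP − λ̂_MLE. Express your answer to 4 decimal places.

Σxᵢ = 39. Posterior is Gamma(42, 13); MAP = (42−1)/13 = 41/13 ≈ 3.15385.
MLE = x̄ = 39/7 ≈ 5.57143.
Difference = 41/13 − 39/7 = -220/91 ≈ -2.4176.

MAP − MLE = -2.4176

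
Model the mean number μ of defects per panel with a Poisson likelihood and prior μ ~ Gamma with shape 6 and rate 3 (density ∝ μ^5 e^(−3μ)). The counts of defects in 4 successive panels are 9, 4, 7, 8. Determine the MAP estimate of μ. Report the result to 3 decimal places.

μ̂_MAP = 4.714

Σxᵢ = 9+4+7+8 = 28, with n = 4.
Posterior ∝ μ^5e^(−3μ) · μ^28e^(−4μ) = μ^33e^(−7μ), i.e. Gamma(shape=34, rate=7).
The mode of a Gamma(a, b) with a ≥ 1 (shape–rate) is (a−1)/b = 33/7 ≈ 4.714.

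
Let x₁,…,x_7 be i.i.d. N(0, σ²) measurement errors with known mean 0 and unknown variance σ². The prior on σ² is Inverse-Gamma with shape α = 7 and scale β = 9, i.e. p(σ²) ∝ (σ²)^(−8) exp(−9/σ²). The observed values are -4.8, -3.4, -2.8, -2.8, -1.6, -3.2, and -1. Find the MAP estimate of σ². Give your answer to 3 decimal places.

Sum of squared deviations about the known mean: SS = (-4.8−0)² + (-3.4−0)² + (-2.8−0)² + (-2.8−0)² + (-1.6−0)² + (-3.2−0)² + (-1−0)² = 64.08.
The Normal likelihood contributes (σ²)^(−n/2) exp(−SS/(2σ²)), so the posterior is Inverse-Gamma(α + n/2, β + SS/2) = Inverse-Gamma(10.5, 41.04).
The mode of Inverse-Gamma(a, b) is b/(a+1) = 41.04/11.5 ≈ 3.569.

σ̂²_MAP = 3.569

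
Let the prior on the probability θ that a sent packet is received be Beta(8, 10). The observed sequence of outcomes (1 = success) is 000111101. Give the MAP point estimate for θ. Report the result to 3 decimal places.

Prior: Beta(8, 10).
Data: 5 successes in 9 trials (from the sequence). The binomial likelihood contributes θ^5(1−θ)^4, so the posterior is Beta(8+5, 10+4) = Beta(13, 14).
For Beta(a, b) with a, b > 1 the mode is (a−1)/(a+b−2) = 12/25 ≈ 0.480.

θ̂_MAP = 0.480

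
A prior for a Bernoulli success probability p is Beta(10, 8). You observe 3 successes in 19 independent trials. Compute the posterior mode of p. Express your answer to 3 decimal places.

Prior: Beta(10, 8).
Data: 3 successes in 19 trials. The binomial likelihood contributes p^3(1−p)^16, so the posterior is Beta(10+3, 8+16) = Beta(13, 24).
For Beta(a, b) with a, b > 1 the mode is (a−1)/(a+b−2) = 12/35 ≈ 0.343.

p̂_MAP = 0.343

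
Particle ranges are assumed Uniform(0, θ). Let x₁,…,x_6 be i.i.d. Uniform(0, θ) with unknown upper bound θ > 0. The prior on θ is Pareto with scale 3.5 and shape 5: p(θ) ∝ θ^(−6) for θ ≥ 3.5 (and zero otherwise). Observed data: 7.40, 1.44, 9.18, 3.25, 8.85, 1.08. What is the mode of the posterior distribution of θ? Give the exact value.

θ̂_MAP = 9.18

The Uniform(0, θ) likelihood is θ^(−n) for θ ≥ max(xᵢ), zero otherwise. Here max(xᵢ) = 9.18.
Posterior ∝ θ^(−6) · θ^(−6) = θ^(−12) on θ ≥ max(3.5, 9.18) = 9.18.
This density is strictly decreasing in θ, so the posterior mode lies at the lower boundary of the support.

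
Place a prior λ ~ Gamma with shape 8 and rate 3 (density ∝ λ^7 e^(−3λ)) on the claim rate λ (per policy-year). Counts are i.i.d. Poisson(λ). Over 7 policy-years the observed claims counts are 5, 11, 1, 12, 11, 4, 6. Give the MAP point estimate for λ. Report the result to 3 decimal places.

Σxᵢ = 5+11+1+12+11+4+6 = 50, with n = 7.
Posterior ∝ λ^7e^(−3λ) · λ^50e^(−7λ) = λ^57e^(−10λ), i.e. Gamma(shape=58, rate=10).
The mode of a Gamma(a, b) with a ≥ 1 (shape–rate) is (a−1)/b = 57/10 ≈ 5.700.

λ̂_MAP = 5.700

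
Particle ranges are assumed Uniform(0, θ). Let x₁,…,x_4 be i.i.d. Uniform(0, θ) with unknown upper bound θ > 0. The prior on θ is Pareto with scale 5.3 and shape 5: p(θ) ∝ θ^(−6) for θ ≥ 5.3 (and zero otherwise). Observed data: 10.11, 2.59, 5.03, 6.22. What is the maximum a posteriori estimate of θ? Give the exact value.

θ̂_MAP = 10.11

The Uniform(0, θ) likelihood is θ^(−n) for θ ≥ max(xᵢ), zero otherwise. Here max(xᵢ) = 10.11.
Posterior ∝ θ^(−6) · θ^(−4) = θ^(−10) on θ ≥ max(5.3, 10.11) = 10.11.
This density is strictly decreasing in θ, so the posterior mode lies at the lower boundary of the support.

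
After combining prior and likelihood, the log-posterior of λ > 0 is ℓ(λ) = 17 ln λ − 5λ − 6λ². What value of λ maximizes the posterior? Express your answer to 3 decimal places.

λ̂_MAP = 1.000

ℓ'(λ) = 17/λ − 5 − 12λ. Setting this to zero and multiplying by λ: 12λ² + 5λ − 17 = 0.
λ = (−5 + √(5² + 4·12·17)) / (2·12) = (−5 + √841) / 24 = (−5 + 29)/24 = 1.
ℓ''(λ) = −17/λ² − 12 < 0, confirming a maximum.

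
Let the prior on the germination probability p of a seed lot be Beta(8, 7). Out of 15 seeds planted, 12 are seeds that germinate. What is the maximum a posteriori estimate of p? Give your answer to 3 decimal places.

Prior: Beta(8, 7).
Data: 12 successes in 15 trials. The binomial likelihood contributes p^12(1−p)^3, so the posterior is Beta(8+12, 7+3) = Beta(20, 10).
For Beta(a, b) with a, b > 1 the mode is (a−1)/(a+b−2) = 19/28 ≈ 0.679.

p̂_MAP = 0.679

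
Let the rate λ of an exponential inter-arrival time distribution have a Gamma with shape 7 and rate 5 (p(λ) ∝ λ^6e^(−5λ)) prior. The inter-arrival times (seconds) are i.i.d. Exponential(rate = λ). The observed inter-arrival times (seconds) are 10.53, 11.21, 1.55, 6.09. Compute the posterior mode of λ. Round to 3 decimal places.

The Exponential(rate=λ) likelihood is ∝ λ^n e^(−λΣtᵢ). Here n = 4 and Σtᵢ = 10.53 + 11.21 + 1.55 + 6.09 = 29.38.
Posterior ∝ λ^6e^(−5λ) · λ^4e^(−29.38λ) = λ^10e^(−34.38λ), i.e. Gamma(11, 34.38).
Mode = (a−1)/b = 10/34.38 ≈ 0.291.

λ̂_MAP = 0.291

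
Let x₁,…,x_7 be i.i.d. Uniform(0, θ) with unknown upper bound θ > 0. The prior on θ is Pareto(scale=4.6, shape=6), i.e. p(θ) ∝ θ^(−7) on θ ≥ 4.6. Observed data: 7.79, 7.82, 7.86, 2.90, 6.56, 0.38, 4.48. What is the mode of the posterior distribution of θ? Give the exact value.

θ̂_MAP = 7.86

The Uniform(0, θ) likelihood is θ^(−n) for θ ≥ max(xᵢ), zero otherwise. Here max(xᵢ) = 7.86.
Posterior ∝ θ^(−7) · θ^(−7) = θ^(−14) on θ ≥ max(4.6, 7.86) = 7.86.
This density is strictly decreasing in θ, so the posterior mode lies at the lower boundary of the support.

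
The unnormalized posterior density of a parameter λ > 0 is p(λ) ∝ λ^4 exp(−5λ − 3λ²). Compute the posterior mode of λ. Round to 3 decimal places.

ℓ'(λ) = 4/λ − 5 − 6λ. Setting this to zero and multiplying by λ: 6λ² + 5λ − 4 = 0.
λ = (−5 + √(5² + 4·6·4)) / (2·6) = (−5 + √121) / 12 = (−5 + 11)/12 = 1/2.
ℓ''(λ) = −4/λ² − 6 < 0, confirming a maximum.

λ̂_MAP = 0.500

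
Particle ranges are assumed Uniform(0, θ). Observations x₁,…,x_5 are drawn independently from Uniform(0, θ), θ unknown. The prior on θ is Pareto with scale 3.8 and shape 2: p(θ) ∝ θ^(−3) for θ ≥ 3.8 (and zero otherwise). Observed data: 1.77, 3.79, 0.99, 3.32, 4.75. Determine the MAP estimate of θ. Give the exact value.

The Uniform(0, θ) likelihood is θ^(−n) for θ ≥ max(xᵢ), zero otherwise. Here max(xᵢ) = 4.75.
Posterior ∝ θ^(−3) · θ^(−5) = θ^(−8) on θ ≥ max(3.8, 4.75) = 4.75.
This density is strictly decreasing in θ, so the posterior mode lies at the lower boundary of the support.

θ̂_MAP = 4.75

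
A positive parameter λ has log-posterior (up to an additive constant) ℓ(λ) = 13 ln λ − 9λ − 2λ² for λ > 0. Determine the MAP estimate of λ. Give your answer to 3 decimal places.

λ̂_MAP = 1.000

ℓ'(λ) = 13/λ − 9 − 4λ. Setting this to zero and multiplying by λ: 4λ² + 9λ − 13 = 0.
λ = (−9 + √(9² + 4·4·13)) / (2·4) = (−9 + √289) / 8 = (−9 + 17)/8 = 1.
ℓ''(λ) = −13/λ² − 4 < 0, confirming a maximum.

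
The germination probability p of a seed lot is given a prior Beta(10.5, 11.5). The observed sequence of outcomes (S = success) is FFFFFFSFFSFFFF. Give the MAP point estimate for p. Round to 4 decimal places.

Prior: Beta(10.5, 11.5).
Data: 2 successes in 14 trials (from the sequence). The binomial likelihood contributes p^2(1−p)^12, so the posterior is Beta(10.5+2, 11.5+12) = Beta(12.5, 23.5).
For Beta(a, b) with a, b > 1 the mode is (a−1)/(a+b−2) = 11.5/34 ≈ 0.3382.

p̂_MAP = 0.3382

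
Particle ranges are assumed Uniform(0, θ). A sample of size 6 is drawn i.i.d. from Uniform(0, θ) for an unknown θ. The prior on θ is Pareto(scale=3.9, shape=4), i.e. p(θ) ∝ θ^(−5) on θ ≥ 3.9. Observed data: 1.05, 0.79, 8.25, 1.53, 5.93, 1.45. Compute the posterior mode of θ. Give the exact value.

θ̂_MAP = 8.25

The Uniform(0, θ) likelihood is θ^(−n) for θ ≥ max(xᵢ), zero otherwise. Here max(xᵢ) = 8.25.
Posterior ∝ θ^(−5) · θ^(−6) = θ^(−11) on θ ≥ max(3.9, 8.25) = 8.25.
This density is strictly decreasing in θ, so the posterior mode lies at the lower boundary of the support.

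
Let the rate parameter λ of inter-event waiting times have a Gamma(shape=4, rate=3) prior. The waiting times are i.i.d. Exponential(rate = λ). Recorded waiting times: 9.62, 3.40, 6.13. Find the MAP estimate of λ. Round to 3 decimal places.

The Exponential(rate=λ) likelihood is ∝ λ^n e^(−λΣtᵢ). Here n = 3 and Σtᵢ = 9.62 + 3.40 + 6.13 = 19.15.
Posterior ∝ λ^3e^(−3λ) · λ^3e^(−19.15λ) = λ^6e^(−22.15λ), i.e. Gamma(7, 22.15).
Mode = (a−1)/b = 6/22.15 ≈ 0.271.

λ̂_MAP = 0.271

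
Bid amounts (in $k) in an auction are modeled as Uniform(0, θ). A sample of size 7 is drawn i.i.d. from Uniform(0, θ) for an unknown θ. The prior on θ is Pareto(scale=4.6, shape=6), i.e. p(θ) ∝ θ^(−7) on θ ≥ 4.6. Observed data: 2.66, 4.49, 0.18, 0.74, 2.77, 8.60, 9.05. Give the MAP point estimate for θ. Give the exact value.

The Uniform(0, θ) likelihood is θ^(−n) for θ ≥ max(xᵢ), zero otherwise. Here max(xᵢ) = 9.05.
Posterior ∝ θ^(−7) · θ^(−7) = θ^(−14) on θ ≥ max(4.6, 9.05) = 9.05.
This density is strictly decreasing in θ, so the posterior mode lies at the lower boundary of the support.

θ̂_MAP = 9.05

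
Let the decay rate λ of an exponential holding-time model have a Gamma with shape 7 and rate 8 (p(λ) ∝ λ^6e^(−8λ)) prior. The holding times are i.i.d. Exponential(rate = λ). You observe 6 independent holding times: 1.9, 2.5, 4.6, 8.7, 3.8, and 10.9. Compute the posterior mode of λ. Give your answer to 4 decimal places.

λ̂_MAP = 0.2970

The Exponential(rate=λ) likelihood is ∝ λ^n e^(−λΣtᵢ). Here n = 6 and Σtᵢ = 1.9 + 2.5 + 4.6 + 8.7 + 3.8 + 10.9 = 32.4.
Posterior ∝ λ^6e^(−8λ) · λ^6e^(−32.4λ) = λ^12e^(−40.4λ), i.e. Gamma(13, 40.4).
Mode = (a−1)/b = 12/40.4 ≈ 0.2970.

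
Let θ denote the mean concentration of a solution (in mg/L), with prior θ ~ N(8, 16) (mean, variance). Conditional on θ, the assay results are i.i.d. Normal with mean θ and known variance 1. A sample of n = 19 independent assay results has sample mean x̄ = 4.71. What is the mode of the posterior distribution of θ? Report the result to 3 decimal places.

n = 19, x̄ = 4.71.
For a Normal prior and Normal likelihood with known variance, the posterior is Normal; its mode equals its mean, the precision-weighted average.
Prior precision 1/σ₀² = 1/16 = 0.0625; data precision n/σ² = 19/1 = 19.
θ̂ = (0.0625·8 + 19·4.71) / (0.0625 + 19) = 89.99/19.0625 = 35996/7625 ≈ 4.721.

θ̂_MAP = 4.721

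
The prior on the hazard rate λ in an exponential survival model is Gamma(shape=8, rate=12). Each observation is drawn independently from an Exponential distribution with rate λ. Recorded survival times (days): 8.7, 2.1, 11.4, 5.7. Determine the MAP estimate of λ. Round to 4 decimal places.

The Exponential(rate=λ) likelihood is ∝ λ^n e^(−λΣtᵢ). Here n = 4 and Σtᵢ = 8.7 + 2.1 + 11.4 + 5.7 = 27.9.
Posterior ∝ λ^7e^(−12λ) · λ^4e^(−27.9λ) = λ^11e^(−39.9λ), i.e. Gamma(12, 39.9).
Mode = (a−1)/b = 11/39.9 ≈ 0.2757.

λ̂_MAP = 0.2757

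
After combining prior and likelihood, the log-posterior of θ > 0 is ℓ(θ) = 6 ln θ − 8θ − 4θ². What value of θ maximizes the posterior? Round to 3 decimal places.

θ̂_MAP = 0.500

ℓ'(θ) = 6/θ − 8 − 8θ. Setting this to zero and multiplying by θ: 8θ² + 8θ − 6 = 0.
θ = (−8 + √(8² + 4·8·6)) / (2·8) = (−8 + √256) / 16 = (−8 + 16)/16 = 1/2.
ℓ''(θ) = −6/θ² − 8 < 0, confirming a maximum.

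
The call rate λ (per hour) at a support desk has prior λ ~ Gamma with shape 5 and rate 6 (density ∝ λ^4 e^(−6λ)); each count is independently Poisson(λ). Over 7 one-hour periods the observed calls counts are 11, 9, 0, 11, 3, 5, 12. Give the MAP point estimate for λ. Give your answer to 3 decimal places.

Σxᵢ = 11+9+0+11+3+5+12 = 51, with n = 7.
Posterior ∝ λ^4e^(−6λ) · λ^51e^(−7λ) = λ^55e^(−13λ), i.e. Gamma(shape=56, rate=13).
The mode of a Gamma(a, b) with a ≥ 1 (shape–rate) is (a−1)/b = 55/13 ≈ 4.231.

λ̂_MAP = 4.231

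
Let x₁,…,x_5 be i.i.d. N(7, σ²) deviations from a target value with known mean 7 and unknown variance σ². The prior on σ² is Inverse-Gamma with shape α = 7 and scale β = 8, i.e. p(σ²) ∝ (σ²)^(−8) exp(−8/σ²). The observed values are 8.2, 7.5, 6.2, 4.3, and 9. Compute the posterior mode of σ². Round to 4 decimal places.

Sum of squared deviations about the known mean: SS = (8.2−7)² + (7.5−7)² + (6.2−7)² + (4.3−7)² + (9−7)² = 13.62.
The Normal likelihood contributes (σ²)^(−n/2) exp(−SS/(2σ²)), so the posterior is Inverse-Gamma(α + n/2, β + SS/2) = Inverse-Gamma(9.5, 14.81).
The mode of Inverse-Gamma(a, b) is b/(a+1) = 14.81/10.5 ≈ 1.4105.

σ̂²_MAP = 1.4105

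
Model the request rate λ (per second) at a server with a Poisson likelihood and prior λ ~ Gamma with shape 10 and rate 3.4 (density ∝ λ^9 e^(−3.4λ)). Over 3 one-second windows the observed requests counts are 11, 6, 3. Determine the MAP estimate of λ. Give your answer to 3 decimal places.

Σxᵢ = 11+6+3 = 20, with n = 3.
Posterior ∝ λ^9e^(−3.4λ) · λ^20e^(−3λ) = λ^29e^(−6.4λ), i.e. Gamma(shape=30, rate=6.4).
The mode of a Gamma(a, b) with a ≥ 1 (shape–rate) is (a−1)/b = 29/6.4 ≈ 4.531.

λ̂_MAP = 4.531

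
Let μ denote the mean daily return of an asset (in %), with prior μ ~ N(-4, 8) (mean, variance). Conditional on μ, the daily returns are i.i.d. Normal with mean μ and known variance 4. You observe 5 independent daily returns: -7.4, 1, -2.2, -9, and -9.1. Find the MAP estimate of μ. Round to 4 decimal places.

n = 5; x̄ = ((-7.4) + 1 + (-2.2) + (-9) + (-9.1))/5 = -26.7/5 = -5.34.
For a Normal prior and Normal likelihood with known variance, the posterior is Normal; its mode equals its mean, the precision-weighted average.
Prior precision 1/σ₀² = 1/8 = 0.125; data precision n/σ² = 5/4 = 1.25.
μ̂ = (0.125·(-4) + 1.25·(-5.34)) / (0.125 + 1.25) = (-7.175)/1.375 = -287/55 ≈ -5.2182.

μ̂_MAP = -5.2182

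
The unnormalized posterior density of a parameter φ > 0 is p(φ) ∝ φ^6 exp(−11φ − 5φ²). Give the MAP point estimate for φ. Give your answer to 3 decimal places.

ℓ'(φ) = 6/φ − 11 − 10φ. Setting this to zero and multiplying by φ: 10φ² + 11φ − 6 = 0.
φ = (−11 + √(11² + 4·10·6)) / (2·10) = (−11 + √361) / 20 = (−11 + 19)/20 = 2/5.
ℓ''(φ) = −6/φ² − 10 < 0, confirming a maximum.

φ̂_MAP = 0.400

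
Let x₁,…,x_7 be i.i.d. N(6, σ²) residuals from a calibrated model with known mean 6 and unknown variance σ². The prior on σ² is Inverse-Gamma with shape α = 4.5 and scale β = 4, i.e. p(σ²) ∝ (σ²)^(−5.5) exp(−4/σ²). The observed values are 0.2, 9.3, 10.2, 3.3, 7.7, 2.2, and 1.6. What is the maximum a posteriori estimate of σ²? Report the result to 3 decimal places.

σ̂²_MAP = 6.342

Sum of squared deviations about the known mean: SS = (0.2−6)² + (9.3−6)² + (10.2−6)² + (3.3−6)² + (7.7−6)² + (2.2−6)² + (1.6−6)² = 106.15.
The Normal likelihood contributes (σ²)^(−n/2) exp(−SS/(2σ²)), so the posterior is Inverse-Gamma(α + n/2, β + SS/2) = Inverse-Gamma(8, 57.075).
The mode of Inverse-Gamma(a, b) is b/(a+1) = 57.075/9 ≈ 6.342.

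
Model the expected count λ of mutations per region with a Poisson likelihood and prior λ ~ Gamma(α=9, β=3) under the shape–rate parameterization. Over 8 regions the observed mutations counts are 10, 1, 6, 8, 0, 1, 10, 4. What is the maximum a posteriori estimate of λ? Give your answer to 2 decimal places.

λ̂_MAP = 4.36

Σxᵢ = 10+1+6+8+0+1+10+4 = 40, with n = 8.
Posterior ∝ λ^8e^(−3λ) · λ^40e^(−8λ) = λ^48e^(−11λ), i.e. Gamma(shape=49, rate=11).
The mode of a Gamma(a, b) with a ≥ 1 (shape–rate) is (a−1)/b = 48/11 ≈ 4.36.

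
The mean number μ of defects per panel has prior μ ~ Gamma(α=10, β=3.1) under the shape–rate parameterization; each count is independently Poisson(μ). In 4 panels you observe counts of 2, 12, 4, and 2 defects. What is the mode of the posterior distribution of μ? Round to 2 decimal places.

Σxᵢ = 2+12+4+2 = 20, with n = 4.
Posterior ∝ μ^9e^(−3.1μ) · μ^20e^(−4μ) = μ^29e^(−7.1μ), i.e. Gamma(shape=30, rate=7.1).
The mode of a Gamma(a, b) with a ≥ 1 (shape–rate) is (a−1)/b = 29/7.1 ≈ 4.08.

μ̂_MAP = 4.08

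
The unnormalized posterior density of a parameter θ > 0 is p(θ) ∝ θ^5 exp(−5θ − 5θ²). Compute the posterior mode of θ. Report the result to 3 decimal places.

θ̂_MAP = 0.500

ℓ'(θ) = 5/θ − 5 − 10θ. Setting this to zero and multiplying by θ: 10θ² + 5θ − 5 = 0.
θ = (−5 + √(5² + 4·10·5)) / (2·10) = (−5 + √225) / 20 = (−5 + 15)/20 = 1/2.
ℓ''(θ) = −5/θ² − 10 < 0, confirming a maximum.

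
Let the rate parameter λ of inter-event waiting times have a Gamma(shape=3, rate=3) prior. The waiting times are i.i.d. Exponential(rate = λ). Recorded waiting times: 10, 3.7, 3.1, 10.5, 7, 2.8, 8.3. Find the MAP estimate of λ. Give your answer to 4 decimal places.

The Exponential(rate=λ) likelihood is ∝ λ^n e^(−λΣtᵢ). Here n = 7 and Σtᵢ = 10 + 3.7 + 3.1 + 10.5 + 7 + 2.8 + 8.3 = 45.4.
Posterior ∝ λ^2e^(−3λ) · λ^7e^(−45.4λ) = λ^9e^(−48.4λ), i.e. Gamma(10, 48.4).
Mode = (a−1)/b = 9/48.4 ≈ 0.1860.

λ̂_MAP = 0.1860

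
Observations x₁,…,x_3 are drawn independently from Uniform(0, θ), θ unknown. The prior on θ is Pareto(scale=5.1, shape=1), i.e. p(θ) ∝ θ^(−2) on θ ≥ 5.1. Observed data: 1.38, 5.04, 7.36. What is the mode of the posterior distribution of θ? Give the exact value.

θ̂_MAP = 7.36

The Uniform(0, θ) likelihood is θ^(−n) for θ ≥ max(xᵢ), zero otherwise. Here max(xᵢ) = 7.36.
Posterior ∝ θ^(−2) · θ^(−3) = θ^(−5) on θ ≥ max(5.1, 7.36) = 7.36.
This density is strictly decreasing in θ, so the posterior mode lies at the lower boundary of the support.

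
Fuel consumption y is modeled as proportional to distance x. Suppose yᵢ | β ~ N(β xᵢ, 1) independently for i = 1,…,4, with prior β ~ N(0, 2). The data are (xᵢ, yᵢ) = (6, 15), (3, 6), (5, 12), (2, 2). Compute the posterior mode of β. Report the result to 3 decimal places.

log p(β | y) = −Σ(yᵢ − βxᵢ)²/(2·1) − β²/(2·2) + const.
Setting the derivative to zero: Σxᵢ(yᵢ − βxᵢ)/1 − β/2 = 0, so β = Σxᵢyᵢ / (Σxᵢ² + σ²/τ²).
Σxᵢyᵢ = 6·15 + 3·6 + 5·12 + 2·2 = 172; Σxᵢ² = 74; σ²/τ² = 0.5.
β̂_MAP = 172 / (74 + 0.5) = 172/74.5 ≈ 2.309.

β̂_MAP = 2.309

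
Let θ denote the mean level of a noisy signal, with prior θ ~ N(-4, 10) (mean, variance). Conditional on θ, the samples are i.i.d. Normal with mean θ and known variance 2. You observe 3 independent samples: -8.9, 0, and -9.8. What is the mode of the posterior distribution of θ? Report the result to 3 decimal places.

θ̂_MAP = -6.094

n = 3; x̄ = ((-8.9) + 0 + (-9.8))/3 = -18.7/3 = -187/30 ≈ -6.2333.
For a Normal prior and Normal likelihood with known variance, the posterior is Normal; its mode equals its mean, the precision-weighted average.
Prior precision 1/σ₀² = 1/10 = 0.1; data precision n/σ² = 3/2 = 1.5.
θ̂ = (0.1·(-4) + 1.5·(-187/30)) / (0.1 + 1.5) = (-9.75)/1.6 = -6.09375 ≈ -6.094.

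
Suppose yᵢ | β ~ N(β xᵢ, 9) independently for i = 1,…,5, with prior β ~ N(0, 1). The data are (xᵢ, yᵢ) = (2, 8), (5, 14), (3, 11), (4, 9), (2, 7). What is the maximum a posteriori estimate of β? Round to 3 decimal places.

β̂_MAP = 2.522

log p(β | y) = −Σ(yᵢ − βxᵢ)²/(2·9) − β²/(2·1) + const.
Setting the derivative to zero: Σxᵢ(yᵢ − βxᵢ)/9 − β/1 = 0, so β = Σxᵢyᵢ / (Σxᵢ² + σ²/τ²).
Σxᵢyᵢ = 2·8 + 5·14 + 3·11 + 4·9 + 2·7 = 169; Σxᵢ² = 58; σ²/τ² = 9.
β̂_MAP = 169 / (58 + 9) = 169/67 ≈ 2.522.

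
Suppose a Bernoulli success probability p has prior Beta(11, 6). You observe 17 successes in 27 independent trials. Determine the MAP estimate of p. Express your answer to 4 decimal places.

p̂_MAP = 0.6429

Prior: Beta(11, 6).
Data: 17 successes in 27 trials. The binomial likelihood contributes p^17(1−p)^10, so the posterior is Beta(11+17, 6+10) = Beta(28, 16).
For Beta(a, b) with a, b > 1 the mode is (a−1)/(a+b−2) = 27/42 ≈ 0.6429.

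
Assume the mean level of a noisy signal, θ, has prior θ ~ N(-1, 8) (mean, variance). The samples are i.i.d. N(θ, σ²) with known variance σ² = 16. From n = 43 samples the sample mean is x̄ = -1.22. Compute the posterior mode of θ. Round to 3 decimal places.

θ̂_MAP = -1.210

n = 43, x̄ = -1.22.
For a Normal prior and Normal likelihood with known variance, the posterior is Normal; its mode equals its mean, the precision-weighted average.
Prior precision 1/σ₀² = 1/8 = 0.125; data precision n/σ² = 43/16 = 2.6875.
θ̂ = (0.125·(-1) + 2.6875·(-1.22)) / (0.125 + 2.6875) = (-3.40375)/2.8125 = -2723/2250 ≈ -1.210.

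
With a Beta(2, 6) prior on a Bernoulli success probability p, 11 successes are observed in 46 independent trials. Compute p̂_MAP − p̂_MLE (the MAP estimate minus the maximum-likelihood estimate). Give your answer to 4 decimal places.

Posterior is Beta(13, 41); MAP = (13−1)/(54−2) = 12/52 ≈ 0.23077.
MLE ignores the prior: p̂_MLE = k/n = 11/46 ≈ 0.23913.
Difference = 12/52 − 11/46 = -5/598 ≈ -0.0084.

MAP − MLE = -0.0084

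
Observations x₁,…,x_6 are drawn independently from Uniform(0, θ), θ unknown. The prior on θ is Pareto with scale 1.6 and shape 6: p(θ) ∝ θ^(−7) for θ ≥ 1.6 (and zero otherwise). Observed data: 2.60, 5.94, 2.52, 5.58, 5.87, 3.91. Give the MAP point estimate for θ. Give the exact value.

θ̂_MAP = 5.94

The Uniform(0, θ) likelihood is θ^(−n) for θ ≥ max(xᵢ), zero otherwise. Here max(xᵢ) = 5.94.
Posterior ∝ θ^(−7) · θ^(−6) = θ^(−13) on θ ≥ max(1.6, 5.94) = 5.94.
This density is strictly decreasing in θ, so the posterior mode lies at the lower boundary of the support.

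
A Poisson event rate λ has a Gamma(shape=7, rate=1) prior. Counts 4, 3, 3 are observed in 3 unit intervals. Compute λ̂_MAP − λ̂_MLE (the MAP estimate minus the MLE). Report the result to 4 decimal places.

MAP − MLE = 0.6667

Σxᵢ = 10. Posterior is Gamma(17, 4); MAP = (17−1)/4 = 16/4 ≈ 4.00000.
MLE = x̄ = 10/3 ≈ 3.33333.
Difference = 16/4 − 10/3 = 2/3 ≈ 0.6667.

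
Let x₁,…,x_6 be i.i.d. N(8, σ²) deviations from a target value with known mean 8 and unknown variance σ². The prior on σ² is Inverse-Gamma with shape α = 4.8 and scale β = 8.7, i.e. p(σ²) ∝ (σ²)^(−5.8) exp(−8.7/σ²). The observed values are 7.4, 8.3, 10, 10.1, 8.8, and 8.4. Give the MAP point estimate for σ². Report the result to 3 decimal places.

σ̂²_MAP = 1.538

Sum of squared deviations about the known mean: SS = (7.4−8)² + (8.3−8)² + (10−8)² + (10.1−8)² + (8.8−8)² + (8.4−8)² = 9.66.
The Normal likelihood contributes (σ²)^(−n/2) exp(−SS/(2σ²)), so the posterior is Inverse-Gamma(α + n/2, β + SS/2) = Inverse-Gamma(7.8, 13.53).
The mode of Inverse-Gamma(a, b) is b/(a+1) = 13.53/8.8 ≈ 1.538.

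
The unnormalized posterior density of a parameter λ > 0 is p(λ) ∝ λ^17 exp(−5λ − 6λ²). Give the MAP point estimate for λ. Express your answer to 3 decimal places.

λ̂_MAP = 1.000

ℓ'(λ) = 17/λ − 5 − 12λ. Setting this to zero and multiplying by λ: 12λ² + 5λ − 17 = 0.
λ = (−5 + √(5² + 4·12·17)) / (2·12) = (−5 + √841) / 24 = (−5 + 29)/24 = 1.
ℓ''(λ) = −17/λ² − 12 < 0, confirming a maximum.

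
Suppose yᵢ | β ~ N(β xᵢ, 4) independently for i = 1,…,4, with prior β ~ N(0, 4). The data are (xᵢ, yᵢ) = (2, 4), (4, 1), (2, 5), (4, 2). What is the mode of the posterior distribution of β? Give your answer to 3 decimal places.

β̂_MAP = 0.732

log p(β | y) = −Σ(yᵢ − βxᵢ)²/(2·4) − β²/(2·4) + const.
Setting the derivative to zero: Σxᵢ(yᵢ − βxᵢ)/4 − β/4 = 0, so β = Σxᵢyᵢ / (Σxᵢ² + σ²/τ²).
Σxᵢyᵢ = 2·4 + 4·1 + 2·5 + 4·2 = 30; Σxᵢ² = 40; σ²/τ² = 1.
β̂_MAP = 30 / (40 + 1) = 30/41 ≈ 0.732.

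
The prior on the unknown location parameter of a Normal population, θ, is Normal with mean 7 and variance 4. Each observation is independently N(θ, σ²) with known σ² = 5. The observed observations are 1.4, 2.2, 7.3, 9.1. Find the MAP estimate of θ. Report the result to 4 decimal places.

n = 4; x̄ = (1.4 + 2.2 + 7.3 + 9.1)/4 = 20/4 = 5.
For a Normal prior and Normal likelihood with known variance, the posterior is Normal; its mode equals its mean, the precision-weighted average.
Prior precision 1/σ₀² = 1/4 = 0.25; data precision n/σ² = 4/5 = 0.8.
θ̂ = (0.25·7 + 0.8·5) / (0.25 + 0.8) = 5.75/1.05 = 115/21 ≈ 5.4762.

θ̂_MAP = 5.4762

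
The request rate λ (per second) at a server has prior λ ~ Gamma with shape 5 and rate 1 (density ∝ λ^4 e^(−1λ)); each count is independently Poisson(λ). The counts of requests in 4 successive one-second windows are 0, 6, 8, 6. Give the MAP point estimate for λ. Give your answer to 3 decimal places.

λ̂_MAP = 4.800

Σxᵢ = 0+6+8+6 = 20, with n = 4.
Posterior ∝ λ^4e^(−1λ) · λ^20e^(−4λ) = λ^24e^(−5λ), i.e. Gamma(shape=25, rate=5).
The mode of a Gamma(a, b) with a ≥ 1 (shape–rate) is (a−1)/b = 24/5 ≈ 4.800.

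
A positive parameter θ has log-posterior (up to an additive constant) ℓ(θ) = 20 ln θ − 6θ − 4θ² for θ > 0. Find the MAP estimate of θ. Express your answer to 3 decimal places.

θ̂_MAP = 1.250

ℓ'(θ) = 20/θ − 6 − 8θ. Setting this to zero and multiplying by θ: 8θ² + 6θ − 20 = 0.
θ = (−6 + √(6² + 4·8·20)) / (2·8) = (−6 + √676) / 16 = (−6 + 26)/16 = 5/4.
ℓ''(θ) = −20/θ² − 8 < 0, confirming a maximum.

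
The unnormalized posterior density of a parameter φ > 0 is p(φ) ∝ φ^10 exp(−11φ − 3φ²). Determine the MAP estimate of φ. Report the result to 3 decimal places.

ℓ'(φ) = 10/φ − 11 − 6φ. Setting this to zero and multiplying by φ: 6φ² + 11φ − 10 = 0.
φ = (−11 + √(11² + 4·6·10)) / (2·6) = (−11 + √361) / 12 = (−11 + 19)/12 = 2/3.
ℓ''(φ) = −10/φ² − 6 < 0, confirming a maximum.

φ̂_MAP = 0.667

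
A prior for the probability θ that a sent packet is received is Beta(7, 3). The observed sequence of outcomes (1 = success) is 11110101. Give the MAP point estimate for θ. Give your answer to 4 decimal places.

θ̂_MAP = 0.7500

Prior: Beta(7, 3).
Data: 6 successes in 8 trials (from the sequence). The binomial likelihood contributes θ^6(1−θ)^2, so the posterior is Beta(7+6, 3+2) = Beta(13, 5).
For Beta(a, b) with a, b > 1 the mode is (a−1)/(a+b−2) = 12/16 ≈ 0.7500.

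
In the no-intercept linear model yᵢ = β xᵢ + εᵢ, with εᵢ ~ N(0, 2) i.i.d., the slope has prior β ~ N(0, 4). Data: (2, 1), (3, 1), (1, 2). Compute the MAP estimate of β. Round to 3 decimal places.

log p(β | y) = −Σ(yᵢ − βxᵢ)²/(2·2) − β²/(2·4) + const.
Setting the derivative to zero: Σxᵢ(yᵢ − βxᵢ)/2 − β/4 = 0, so β = Σxᵢyᵢ / (Σxᵢ² + σ²/τ²).
Σxᵢyᵢ = 2·1 + 3·1 + 1·2 = 7; Σxᵢ² = 14; σ²/τ² = 0.5.
β̂_MAP = 7 / (14 + 0.5) = 7/14.5 ≈ 0.483.

β̂_MAP = 0.483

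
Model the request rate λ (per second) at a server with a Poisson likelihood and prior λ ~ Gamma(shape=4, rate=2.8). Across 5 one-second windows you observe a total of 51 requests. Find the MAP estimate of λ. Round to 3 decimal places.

λ̂_MAP = 6.923

Σxᵢ = 51, n = 5.
Posterior ∝ λ^3e^(−2.8λ) · λ^51e^(−5λ) = λ^54e^(−7.8λ), i.e. Gamma(shape=55, rate=7.8).
The mode of a Gamma(a, b) with a ≥ 1 (shape–rate) is (a−1)/b = 54/7.8 ≈ 6.923.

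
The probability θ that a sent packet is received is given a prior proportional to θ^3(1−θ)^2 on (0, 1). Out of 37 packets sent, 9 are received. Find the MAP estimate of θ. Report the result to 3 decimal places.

The prior density ∝ θ^3(1−θ)^2 is the kernel of Beta(4, 3).
Data: 9 successes in 37 trials. The binomial likelihood contributes θ^9(1−θ)^28, so the posterior is Beta(4+9, 3+28) = Beta(13, 31).
For Beta(a, b) with a, b > 1 the mode is (a−1)/(a+b−2) = 12/42 ≈ 0.286.

θ̂_MAP = 0.286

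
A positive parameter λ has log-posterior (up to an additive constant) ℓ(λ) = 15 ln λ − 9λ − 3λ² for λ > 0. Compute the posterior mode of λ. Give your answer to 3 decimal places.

ℓ'(λ) = 15/λ − 9 − 6λ. Setting this to zero and multiplying by λ: 6λ² + 9λ − 15 = 0.
λ = (−9 + √(9² + 4·6·15)) / (2·6) = (−9 + √441) / 12 = (−9 + 21)/12 = 1.
ℓ''(λ) = −15/λ² − 6 < 0, confirming a maximum.

λ̂_MAP = 1.000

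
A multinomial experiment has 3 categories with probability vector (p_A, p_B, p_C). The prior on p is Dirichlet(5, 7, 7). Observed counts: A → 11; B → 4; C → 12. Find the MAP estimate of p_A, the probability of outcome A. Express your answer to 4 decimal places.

MAP estimate of p_A = 0.3488

The posterior is Dirichlet(αᵢ + nᵢ) = Dirichlet(16, 11, 19).
For a Dirichlet(a₁,…,a_K) with all aᵢ > 1, the mode has j-th component (aⱼ − 1)/(Σaᵢ − K).
Here Σaᵢ = 46 and K = 3, so p_A = (16 − 1)/(46 − 3) = 15/43 ≈ 0.3488.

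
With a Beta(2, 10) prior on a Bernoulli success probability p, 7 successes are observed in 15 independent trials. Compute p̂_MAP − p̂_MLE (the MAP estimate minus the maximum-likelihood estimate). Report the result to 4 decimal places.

Posterior is Beta(9, 18); MAP = (9−1)/(27−2) = 8/25 ≈ 0.32000.
MLE ignores the prior: p̂_MLE = k/n = 7/15 ≈ 0.46667.
Difference = 8/25 − 7/15 = -11/75 ≈ -0.1467.

MAP − MLE = -0.1467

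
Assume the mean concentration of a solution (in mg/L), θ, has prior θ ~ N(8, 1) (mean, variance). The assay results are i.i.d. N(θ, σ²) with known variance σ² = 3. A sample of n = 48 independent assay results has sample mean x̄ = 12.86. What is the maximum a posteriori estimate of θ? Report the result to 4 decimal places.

n = 48, x̄ = 12.86.
For a Normal prior and Normal likelihood with known variance, the posterior is Normal; its mode equals its mean, the precision-weighted average.
Prior precision 1/σ₀² = 1/1 = 1; data precision n/σ² = 48/3 = 16.
θ̂ = (1·8 + 16·12.86) / (1 + 16) = 213.76/17 = 5344/425 ≈ 12.5741.

θ̂_MAP = 12.5741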